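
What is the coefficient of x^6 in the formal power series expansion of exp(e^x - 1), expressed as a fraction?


exp(e^x - 1) is the exponential generating function for the Bell numbers Bell_k: exp(e^x - 1) = sum_{k>=0} Bell_k x^k / k!.
So the coefficient of x^6 in exp(e^x - 1) is Bell_6 / 6!.
Computing: Bell_6 = 203 and 6! = 720, giving
203/720 = 203/720.

203/720


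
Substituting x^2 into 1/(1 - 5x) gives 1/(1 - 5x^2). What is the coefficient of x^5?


Since 1/(1 - 5x^2) only has even powers of x,
the coefficient of x^5 (odd) is 0.

0


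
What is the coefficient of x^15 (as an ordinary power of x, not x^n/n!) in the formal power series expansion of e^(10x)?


The exponential series is e^y = sum_{k>=0} y^k / k!. Substituting y = 10x gives
e^(10x) = sum_{k>=0} 10^k x^k / k!.
So the coefficient of x^n is a^n/n! with a = 10, n = 15:
10^15 / 15! = 1000000000000000/1307674368000 = 3906250000/5108103

3906250000/5108103


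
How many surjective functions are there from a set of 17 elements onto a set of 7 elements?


By inclusion-exclusion on which target elements are missed, the number of surjections from an n-set onto a k-set is
surj(n, k) = sum_{j=0}^{k} (-1)^j C(k, j) (k - j)^n.
Equivalently surj(n, k) = k! * S(n, k), where S(n, k) is the Stirling number of the second kind.
For n = 17, k = 7:
S(17, 7) = 25708104786, so
surj = 7! * 25708104786 = 5040 * 25708104786 = 129568848121440.

129568848121440


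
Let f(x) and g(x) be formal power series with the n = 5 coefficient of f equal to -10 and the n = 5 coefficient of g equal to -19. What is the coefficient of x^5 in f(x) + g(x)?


Addition of formal power series is termwise.
The coefficient of x^5 in f + g = -10 + -19
= -29

-29


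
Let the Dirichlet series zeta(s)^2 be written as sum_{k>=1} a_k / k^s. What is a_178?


The Dirichlet convolution of the constant function 1 with itself gives (1 * 1)(k) = sum_{d | k} 1 = d(k), the number of positive divisors of k.
Since zeta(s) = sum_{k>=1} 1/k^s, we have zeta(s)^2 = sum_{k>=1} d(k)/k^s, so a_k = d(k).
For k = 178: the divisors are 1, 2, 89, 178.
Count = 4.

4


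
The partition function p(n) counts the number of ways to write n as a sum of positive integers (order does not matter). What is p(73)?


Using the generating function prod_{k>=1} 1/(1-x^k), we compute p(73).
By dynamic programming over parts 1 through 73:
p(73) = 6185689

6185689


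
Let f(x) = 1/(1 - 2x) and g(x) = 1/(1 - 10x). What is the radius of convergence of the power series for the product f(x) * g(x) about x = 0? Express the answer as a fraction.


The radius of 1/(1 - 2x) is 1/2 (nearest singularity at x = 1/2), and the radius of 1/(1 - 10x) is 1/10.
The product f(x)*g(x) = 1/((1 - 2x)(1 - 10x)) has singularities at both 1/2 and 1/10, so its radius of convergence is the distance to the nearest one:
min(1/2, 1/10) = 1/10.

1/10


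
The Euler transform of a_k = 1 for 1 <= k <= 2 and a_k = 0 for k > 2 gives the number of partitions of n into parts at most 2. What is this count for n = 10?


Partitions of 10 into parts at most 2:
Using generating function (1-x)^(-1)(1-x^2)^(-1),
the coefficient of x^10 = 6

6


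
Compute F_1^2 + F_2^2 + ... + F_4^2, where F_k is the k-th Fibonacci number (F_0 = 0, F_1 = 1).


There is a standard identity sum_{k=0}^{N} F_k^2 = F_N * F_{N+1} (proved inductively from the telescoping relation F_k^2 = F_k F_{k+1} - F_{k-1} F_k). Then
sum_{k=1}^{4} F_k^2 = F_4 F_5 - F_0 F_1.
Computing: F_4 = 3, F_5 = 5, F_0 = 0, F_1 = 1.
Sum = 3 * 5 - 0 * 1 = 15.

15


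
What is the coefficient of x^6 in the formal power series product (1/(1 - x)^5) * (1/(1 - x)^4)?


Combine the factors: (1/(1 - x)^5) * (1/(1 - x)^4) = 1/(1 - x)^9.
Then use 1/(1 - x)^r = sum_{k>=0} C(k + r - 1, r - 1) x^k with r = 9 and k = 6:
C(14, 8) = 3003.

3003


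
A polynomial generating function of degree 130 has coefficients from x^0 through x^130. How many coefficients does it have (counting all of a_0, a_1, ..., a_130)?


A polynomial of degree 130 takes the form a_0 + a_1 x + ... + a_130 x^130.
The number of coefficients is 130 + 1 = 131.

131


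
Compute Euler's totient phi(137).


phi(n) counts integers in [1, n] coprime to n. Using the multiplicative formula phi(n) = n * prod_{p | n} (1 - 1/p):
137 = 137, so
phi(137) = 137 * (1 - 1/137) = 136.

136


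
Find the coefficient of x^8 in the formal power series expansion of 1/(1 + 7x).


Write 1/(1 + c x) = 1/(1 - (-c) x) and apply the geometric-series identity
1/(1 - y) = sum_{k>=0} y^k to get 1/(1 + c x) = sum_{k>=0} (-c)^k x^k.
So the coefficient of x^k is (-c)^k = (-1)^k * c^k.
Here c = 7 and k = 8:
(-7)^8 = 1 * 5764801 = 5764801

5764801


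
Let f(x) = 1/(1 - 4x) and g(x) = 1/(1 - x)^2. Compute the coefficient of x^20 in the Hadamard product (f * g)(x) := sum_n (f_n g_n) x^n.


f has coefficients f_k = 4^k. For g = 1/(1 - x)^2 the coefficient is g_k = C(k + 1, 1) = k + 1. The Hadamard coefficient is (f * g)_k = 4^k * (k + 1).
For k = 20: 4^20 * 21 = 1099511627776 * 21 = 23089744183296.

23089744183296


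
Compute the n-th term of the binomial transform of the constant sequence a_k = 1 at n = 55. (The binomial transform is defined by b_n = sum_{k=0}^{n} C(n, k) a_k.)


With a_k = 1 for all k, b_n = sum_{k=0}^{n} C(n, k) = 2^n by the binomial theorem.
For n = 55: 2^55 = 36028797018963968.

36028797018963968


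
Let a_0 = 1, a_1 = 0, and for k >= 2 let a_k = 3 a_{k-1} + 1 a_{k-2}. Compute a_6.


Iterating the recurrence forward:
a_0 = 1
a_1 = 0
a_2 = 3*0 + 1*1 = 1
a_3 = 3*1 + 1*0 = 3
a_4 = 3*3 + 1*1 = 10
a_5 = 3*10 + 1*3 = 33
a_6 = 3*33 + 1*10 = 109
So a_6 = 109.

109


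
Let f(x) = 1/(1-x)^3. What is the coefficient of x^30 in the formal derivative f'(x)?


Differentiate: d/dx [ 1/(1-x)^r ] = r / (1-x)^(r+1).
Here r = 3, so f'(x) = 3 / (1-x)^4.
The expansion of 1/(1-x)^(r+1) has coefficient of x^n equal to C(n+r, r).
So the coefficient of x^30 in f'(x) is
3 * C(33, 3) = 3 * 5456 = 16368

16368


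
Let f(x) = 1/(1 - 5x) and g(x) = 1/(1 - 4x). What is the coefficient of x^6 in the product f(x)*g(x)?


The coefficient of x^n in f*g is the Cauchy product: sum_{k=0}^{n} a^k * b^(n-k).
With a=5, b=4, n=6:
sum_{k=0}^{6} 5^k * 4^(6-k)
= 61741

61741


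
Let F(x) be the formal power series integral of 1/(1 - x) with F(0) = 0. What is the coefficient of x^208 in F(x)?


1/(1 - x) = sum_{k>=0} x^k. Integrating termwise and using F(0) = 0 gives
F(x) = sum_{k>=0} x^(k+1) / (k+1) = sum_{m>=1} x^m / m = -ln(1 - x).
So the coefficient of x^208 is 1/208 = 1/208.

1/208


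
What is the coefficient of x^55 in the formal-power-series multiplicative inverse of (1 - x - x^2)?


Let the inverse be f(x) = sum_{k>=0} a_k x^k. From f(x) * (1 - x - x^2) = 1 and matching coefficients:
 x^0: a_0 = 1.
 x^1: a_1 - a_0 = 0, so a_1 = 1.
 x^k (k >= 2): a_k - a_{k-1} - a_{k-2} = 0, i.e. a_k = a_{k-1} + a_{k-2}.
This is the Fibonacci-type recurrence shifted so that a_0 = a_1 = 1.
Iterating: a_0=1, a_1=1, a_2=2, a_3=3, a_4=5, a_5=8, a_6=13, a_7=21, a_8=34, a_9=55, ...
a_55 = 225851433717.

225851433717


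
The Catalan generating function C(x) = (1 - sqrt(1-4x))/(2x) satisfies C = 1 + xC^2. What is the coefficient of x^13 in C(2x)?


Substituting x -> 2x scales the n-th coefficient by 2^n, so [x^13] C(2x) = 2^13 * C_13.
C_13 = C(2*13, 13)/(14) = 10400600/14 = 742900.
So 2^13 * 742900 = 8192 * 742900 = 6085836800.

6085836800


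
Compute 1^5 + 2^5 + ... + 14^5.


This power sum has a closed form given by Faulhaber's formula
sum_{k=1}^{m} k^p = (1 / (p + 1)) * sum_{j=0}^{p} C(p + 1, j) B_j m^(p + 1 - j),
but for small m direct computation is fastest:
1 + 32 + 243 + 1024 + 3125 + 7776 + 16807 + 32768 + 59049 + 100000 + 161051 + 248832 + 371293 + 537824 = 1539825.

1539825


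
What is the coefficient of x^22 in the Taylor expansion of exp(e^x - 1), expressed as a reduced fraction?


exp(e^x - 1) = sum_{k>=0} Bell_k x^k / k!, where Bell_k is the k-th Bell number.
So the coefficient of x^22 is Bell_22 / 22!.
Computing: Bell_22 = 4506715738447323 and 22! = 1124000727777607680000, giving
4506715738447323/1124000727777607680000 = 88366975263673/22039229956423680000.

88366975263673/22039229956423680000


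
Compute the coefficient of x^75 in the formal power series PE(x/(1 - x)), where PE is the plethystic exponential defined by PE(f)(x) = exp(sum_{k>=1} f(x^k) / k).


For f(x) = x/(1 - x) we have
sum_{k>=1} f(x^k) / k = sum_{k>=1} (1/k) * x^k / (1 - x^k) = sum_{k, m >= 1} x^(k m) / k,
which after exponentiating simplifies to
PE(x/(1 - x)) = prod_{k>=1} 1 / (1 - x^k).
This is the generating function for the partition function p(n), so the coefficient of x^75 is p(75).
Computing p(75) by dynamic programming over parts 1, 2, ..., 75: p(75) = 8118264.

8118264


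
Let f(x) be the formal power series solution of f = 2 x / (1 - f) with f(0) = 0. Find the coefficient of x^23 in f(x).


Apply Lagrange inversion: f = 2 x * phi(f) with phi(t) = 1/(1 - t), so
[x^n] f = 2^n * (1/n) [t^(n-1)] phi(t)^n = 2^n * (1/n) [t^(n-1)] (1 - t)^(-n) = 2^n * (1/n) C(2n - 2, n - 1) = 2^n * C_{n-1}.
For n = 23: C_22 = C(44, 22) / 23 = 2104098963720/23 = 91482563640.
With the 2^23 = 8388608 factor, the coefficient is 8388608 * 91482563640 = 767411365211013120.

767411365211013120


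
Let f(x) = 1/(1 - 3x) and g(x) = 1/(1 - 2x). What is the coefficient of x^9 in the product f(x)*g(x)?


The coefficient of x^n in f*g is the Cauchy product: sum_{k=0}^{n} a^k * b^(n-k).
With a=3, b=2, n=9:
sum_{k=0}^{9} 3^k * 2^(9-k)
= 58025

58025


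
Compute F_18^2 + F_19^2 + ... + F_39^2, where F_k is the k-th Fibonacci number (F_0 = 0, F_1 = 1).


There is a standard identity sum_{k=0}^{N} F_k^2 = F_N * F_{N+1} (proved inductively from the telescoping relation F_k^2 = F_k F_{k+1} - F_{k-1} F_k). Then
sum_{k=18}^{39} F_k^2 = F_39 F_40 - F_17 F_18.
Computing: F_39 = 63245986, F_40 = 102334155, F_17 = 1597, F_18 = 2584.
Sum = 63245986 * 102334155 - 1597 * 2584 = 6472224530325182.

6472224530325182


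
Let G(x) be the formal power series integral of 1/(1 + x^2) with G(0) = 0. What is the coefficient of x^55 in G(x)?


1/(1 + x^2) = sum_{j>=0} (-1)^j x^(2j). Integrating termwise with G(0) = 0:
G(x) = sum_{j>=0} (-1)^j x^(2j+1) / (2j+1) = arctan(x).
Only odd powers are nonzero. For x^55 write 55 = 2*27 + 1, giving
(-1)^27 / 55 = -1/55 = -1/55.

-1/55


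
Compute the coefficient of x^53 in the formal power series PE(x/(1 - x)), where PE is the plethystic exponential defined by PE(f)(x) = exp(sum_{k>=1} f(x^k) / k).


For f(x) = x/(1 - x) we have
sum_{k>=1} f(x^k) / k = sum_{k>=1} (1/k) * x^k / (1 - x^k) = sum_{k, m >= 1} x^(k m) / k,
which after exponentiating simplifies to
PE(x/(1 - x)) = prod_{k>=1} 1 / (1 - x^k).
This is the generating function for the partition function p(n), so the coefficient of x^53 is p(53).
Computing p(53) by dynamic programming over parts 1, 2, ..., 53: p(53) = 329931.

329931


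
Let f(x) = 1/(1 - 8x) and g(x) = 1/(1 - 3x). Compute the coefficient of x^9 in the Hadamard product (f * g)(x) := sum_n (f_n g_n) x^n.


f has coefficients f_k = 8^k and g has coefficients g_k = 3^k, so the Hadamard product has coefficient (f*g)_k = 8^k * 3^k = 24^k.
For k = 9: 24^9 = 2641807540224.

2641807540224


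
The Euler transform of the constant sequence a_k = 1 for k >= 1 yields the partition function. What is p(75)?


The Euler transform converts the sequence a_k = 1 into the number of integer partitions.
Using the recurrence or dynamic programming:
p(75) = 8118264

8118264


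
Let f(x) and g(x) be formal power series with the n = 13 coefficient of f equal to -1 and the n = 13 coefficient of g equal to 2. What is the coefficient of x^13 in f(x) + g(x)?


Addition of formal power series is termwise.
The coefficient of x^13 in f + g = -1 + 2
= 1

1


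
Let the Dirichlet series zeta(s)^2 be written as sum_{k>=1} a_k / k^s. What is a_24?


The Dirichlet convolution of the constant function 1 with itself gives (1 * 1)(k) = sum_{d | k} 1 = d(k), the number of positive divisors of k.
Since zeta(s) = sum_{k>=1} 1/k^s, we have zeta(s)^2 = sum_{k>=1} d(k)/k^s, so a_k = d(k).
For k = 24: the divisors are 1, 2, 3, 4, 6, 8, 12, 24.
Count = 8.

8


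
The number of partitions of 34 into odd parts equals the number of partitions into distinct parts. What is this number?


Computing partitions of 34 into odd parts (1, 3, 5, ...):
Using the generating function prod_{k>=0} 1/(1-x^(2k+1)),
the count is 512

512


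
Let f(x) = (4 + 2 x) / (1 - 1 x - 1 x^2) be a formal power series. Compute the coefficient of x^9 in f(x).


Write f(x) = sum_{k>=0} a_k x^k. Multiplying both sides by 1 - 1 x - 1 x^2 gives
(1 - 1 x - 1 x^2) sum_{k>=0} a_k x^k = 4 + 2 x.
Matching coefficients:
 x^0: a_0 = 4
 x^1: a_1 - 1 a_0 = 2  =>  a_1 = 1*4 + 2 = 6
 x^k (k >= 2): a_k = 1 a_{k-1} + 1 a_{k-2}.
Iterating: a_2 = 10, a_3 = 16, a_4 = 26, a_5 = 42, a_6 = 68, a_7 = 110, a_8 = 178, a_9 = 288.
So the coefficient of x^9 is 288.

288


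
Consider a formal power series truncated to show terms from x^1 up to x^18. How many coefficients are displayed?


From x^1 to x^18 inclusive, the count is 18 - 1 + 1 = 18.

18


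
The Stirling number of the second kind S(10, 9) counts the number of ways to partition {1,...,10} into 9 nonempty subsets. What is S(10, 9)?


Using the explicit formula S(n,k) = (1/k!) sum_{j=0}^{k} (-1)^(k-j) C(k,j) j^n:
S(10, 9) = 45
Equivalently, S(n,k) is n! times the coefficient of x^n in the EGF (e^x - 1)^k / k!.

45


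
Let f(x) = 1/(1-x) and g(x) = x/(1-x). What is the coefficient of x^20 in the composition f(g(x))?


First simplify the composition: f(g(x)) = 1/(1 - x/(1-x)) = (1-x)/((1-x) - x) = (1-x)/(1-2x).
Now extract the coefficient. Write (1-x)/(1-2x) = 1/(1-2x) - x/(1-2x).
The coefficient of x^n in 1/(1-2x) is 2^n, and in x/(1-2x) is 2^(n-1) (for n >= 1).
So the coefficient of x^20 is 2^20 - 2^19 = 1048576 - 524288 = 524288.

524288


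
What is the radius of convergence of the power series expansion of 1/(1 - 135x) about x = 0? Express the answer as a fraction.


Expanding 1/(1 - 135x) = sum_{k>=0} 135^k x^k, the series converges when |135x| < 1, i.e., |x| < 1/135.
So the radius of convergence is 1/135 = 1/135.

1/135


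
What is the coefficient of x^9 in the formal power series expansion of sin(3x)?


The Maclaurin series is sin(t) = sum_{k>=0} (-1)^k t^(2k+1) / (2k+1)!, so substituting t = 3x, only odd powers of x are nonzero, with coefficient of x^(2k+1) equal to (-1)^k 3^(2k+1) / (2k+1)!.
Write 9 = 2*4 + 1, giving the coefficient (-1)^4 * 3^9 / 9! = 19683/362880 = 243/4480.

243/4480


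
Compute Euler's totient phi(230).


phi(n) counts integers in [1, n] coprime to n. Using the multiplicative formula phi(n) = n * prod_{p | n} (1 - 1/p):
230 = 2 * 5 * 23, so
phi(230) = 230 * (1 - 1/2) * (1 - 1/5) * (1 - 1/23) = 88.

88


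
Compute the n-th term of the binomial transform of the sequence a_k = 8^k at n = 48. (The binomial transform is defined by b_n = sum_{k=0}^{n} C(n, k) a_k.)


With a_k = 8^k, b_n = sum_{k=0}^{n} C(n, k) 8^k = (1 + 8)^n by the binomial theorem.
For n = 48: (1 + 8)^48 = 9^48 = 6362685441135942358474828762538534230890216321.

6362685441135942358474828762538534230890216321


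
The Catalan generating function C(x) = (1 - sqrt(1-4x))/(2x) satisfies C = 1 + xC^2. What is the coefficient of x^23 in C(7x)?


Substituting x -> 7x scales the n-th coefficient by 7^n, so [x^23] C(7x) = 7^23 * C_23.
C_23 = C(2*23, 23)/(24) = 8233430727600/24 = 343059613650.
So 7^23 * 343059613650 = 27368747340080916343 * 343059613650 = 9389111888572624320367550881950.

9389111888572624320367550881950


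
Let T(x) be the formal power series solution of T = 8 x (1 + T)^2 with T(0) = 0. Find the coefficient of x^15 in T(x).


Apply the Lagrange inversion formula: if T = 8 x * phi(T) with phi(t) = (1 + t)^2, then [x^n] T = 8^n * (1/n) [t^(n-1)] phi(t)^n = 8^n * (1/n) [t^(n-1)] (1 + t)^(2n) = 8^n * (1/n) C(2n, n-1).
Using the identity C(2n, n-1) = C(2n, n) * n / (n+1), the unscaled factor equals C(2n, n) / (n+1) = C_n, the n-th Catalan number.
For n = 15: C_15 = C(30, 15) / 16 = 155117520/16 = 9694845.
With the 8^15 = 35184372088832 factor, the coefficient is 35184372088832 * 9694845 = 341107033823552471040.

341107033823552471040


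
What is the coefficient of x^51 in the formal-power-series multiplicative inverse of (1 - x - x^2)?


Let the inverse be f(x) = sum_{k>=0} a_k x^k. From f(x) * (1 - x - x^2) = 1 and matching coefficients:
 x^0: a_0 = 1.
 x^1: a_1 - a_0 = 0, so a_1 = 1.
 x^k (k >= 2): a_k - a_{k-1} - a_{k-2} = 0, i.e. a_k = a_{k-1} + a_{k-2}.
This is the Fibonacci-type recurrence shifted so that a_0 = a_1 = 1.
Iterating: a_0=1, a_1=1, a_2=2, a_3=3, a_4=5, a_5=8, a_6=13, a_7=21, a_8=34, a_9=55, ...
a_51 = 32951280099.

32951280099


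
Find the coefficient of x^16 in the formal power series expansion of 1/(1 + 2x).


Write 1/(1 + c x) = 1/(1 - (-c) x) and apply the geometric-series identity
1/(1 - y) = sum_{k>=0} y^k to get 1/(1 + c x) = sum_{k>=0} (-c)^k x^k.
So the coefficient of x^k is (-c)^k = (-1)^k * c^k.
Here c = 2 and k = 16:
(-2)^16 = 1 * 65536 = 65536

65536


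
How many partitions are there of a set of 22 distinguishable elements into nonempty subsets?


Bell_22 can be computed from the Bell triangle or from Dobinski's identity Bell_n = (1/e) * sum_{k>=0} k^n / k!.
Computing Bell_22 = 4506715738447323.

4506715738447323


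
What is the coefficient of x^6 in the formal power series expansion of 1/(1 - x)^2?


The expansion 1/(1 - x)^r = sum_{k>=0} C(k + r - 1, r - 1) x^k follows from the multiset / negative-binomial theorem (or from repeated differentiation of the geometric series).
For r = 2 and k = 6:
C(7, 1) = 5040 / (1 * 720) = 7.

7


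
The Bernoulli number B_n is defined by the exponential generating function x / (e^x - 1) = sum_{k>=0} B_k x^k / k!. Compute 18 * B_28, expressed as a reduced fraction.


Bernoulli numbers can also be computed recursively via B_0 = 1 and sum_{j=0}^{m} C(m+1, j) B_j = 0 for m >= 1. Odd-index Bernoulli numbers vanish for k >= 3.
Computing B_28 = -23749461029/870, so 18 * B_28 = 18 * -23749461029/870 = -71248383087/145.

-71248383087/145


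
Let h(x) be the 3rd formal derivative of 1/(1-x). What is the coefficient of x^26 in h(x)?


Differentiating 3 times: d^3/dx^3 [1/(1-x)] = 3!/(1-x)^4.
The expansion 1/(1-x)^4 = sum_{k>=0} C(k+3, 3) x^k, so the coefficient of x^n in 3!/(1-x)^4 is 3! * C(n+3, 3).
For n = 26: 6 * C(29, 3) = 6 * 3654 = 21924

21924


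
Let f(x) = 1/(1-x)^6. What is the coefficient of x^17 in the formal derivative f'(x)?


Differentiate: d/dx [ 1/(1-x)^r ] = r / (1-x)^(r+1).
Here r = 6, so f'(x) = 6 / (1-x)^7.
The expansion of 1/(1-x)^(r+1) has coefficient of x^n equal to C(n+r, r).
So the coefficient of x^17 in f'(x) is
6 * C(23, 6) = 6 * 100947 = 605682

605682


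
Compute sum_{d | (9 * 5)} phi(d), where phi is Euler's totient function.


First, 9 * 5 = 45. One classical identity is sum_{d | n} phi(d) = n (each k in [1, n] has a unique gcd with n, and among the k's with gcd(k, n) = n/d there are phi(d) of them). So the sum equals 45. We also verify directly:
Divisors of 45: 1, 3, 5, 9, 15, 45.
phi values: 1, 2, 4, 6, 8, 24.
Sum = 45.

45


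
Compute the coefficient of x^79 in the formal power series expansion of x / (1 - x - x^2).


Let f(x) = sum_{k>=0} a_k x^k. Multiplying f(x) * (1 - x - x^2) = x and matching coefficients gives a_0 = 0, a_1 = 1, and a_k = a_{k-1} + a_{k-2} for k >= 2. These are the Fibonacci numbers F_k.
Iterating from F_0 = 0, F_1 = 1:
F_0=0, F_1=1, F_2=1, F_3=2, F_4=3, F_5=5, F_6=8, F_7=13, F_8=21, F_9=34, ...
F_79 = 14472334024676221.

14472334024676221


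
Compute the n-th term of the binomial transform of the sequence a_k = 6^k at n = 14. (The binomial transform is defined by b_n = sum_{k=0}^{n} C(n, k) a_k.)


With a_k = 6^k, b_n = sum_{k=0}^{n} C(n, k) 6^k = (1 + 6)^n by the binomial theorem.
For n = 14: (1 + 6)^14 = 7^14 = 678223072849.

678223072849


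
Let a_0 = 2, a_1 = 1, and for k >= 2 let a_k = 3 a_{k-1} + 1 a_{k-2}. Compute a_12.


Iterating the recurrence forward:
a_0 = 2
a_1 = 1
a_2 = 3*1 + 1*2 = 5
a_3 = 3*5 + 1*1 = 16
a_4 = 3*16 + 1*5 = 53
a_5 = 3*53 + 1*16 = 175
a_6 = 3*175 + 1*53 = 578
a_7 = 3*578 + 1*175 = 1909
a_8 = 3*1909 + 1*578 = 6305
a_9 = 3*6305 + 1*1909 = 20824
a_10 = 3*20824 + 1*6305 = 68777
a_11 = 3*68777 + 1*20824 = 227155
a_12 = 3*227155 + 1*68777 = 750242
So a_12 = 750242.

750242


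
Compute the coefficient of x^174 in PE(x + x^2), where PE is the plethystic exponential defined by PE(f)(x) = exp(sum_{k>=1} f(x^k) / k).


With f(x) = x + x^2, the exponent is sum_{k>=1} (x^k + x^(2k)) / k = -ln(1 - x) - ln(1 - x^2). Exponentiating:
PE(x + x^2) = 1 / ((1 - x)(1 - x^2)).
This is the generating function for partitions of n into parts of size 1 or 2. The number of 2's can be any j in 0..87, and the rest are 1's, so
[x^174] = floor(174/2) + 1 = 88.

88


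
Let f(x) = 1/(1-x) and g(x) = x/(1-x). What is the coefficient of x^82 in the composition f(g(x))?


First simplify the composition: f(g(x)) = 1/(1 - x/(1-x)) = (1-x)/((1-x) - x) = (1-x)/(1-2x).
Now extract the coefficient. Write (1-x)/(1-2x) = 1/(1-2x) - x/(1-2x).
The coefficient of x^n in 1/(1-2x) is 2^n, and in x/(1-2x) is 2^(n-1) (for n >= 1).
So the coefficient of x^82 is 2^82 - 2^81 = 4835703278458516698824704 - 2417851639229258349412352 = 2417851639229258349412352.

2417851639229258349412352


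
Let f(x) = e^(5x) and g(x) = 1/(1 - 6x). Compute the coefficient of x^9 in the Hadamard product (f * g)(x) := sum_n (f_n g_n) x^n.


Expanding: f_k = 5^k/k! (from e^(5x)) and g_k = 6^k (from 1/(1 - 6x)). So the Hadamard coefficient (f * g)_k = 5^k 6^k / k! = (30)^k / k!.
For k = 9: 30^9/9! = 19683000000000/362880 = 379687500/7.

379687500/7


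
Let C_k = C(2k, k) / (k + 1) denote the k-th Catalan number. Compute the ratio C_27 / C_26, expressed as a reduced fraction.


Using C_k = (2k)! / (k! (k+1)!), the ratio C_{k+1}/C_k simplifies to
C_{k+1}/C_k = [(2k+2)! / ((k+1)! (k+2)!)] * [k! (k+1)! / (2k)!]
 = (2k+2)(2k+1) / ((k+1)(k+2)) = 2(2k+1) / (k+2).
For k = 26: 2(2*26 + 1) / (26 + 2) = 106/28 = 53/14.

53/14


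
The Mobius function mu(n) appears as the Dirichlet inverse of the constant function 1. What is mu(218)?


218 = 2 * 109 (all distinct primes).
mu(218) = (-1)^2 = 1

1


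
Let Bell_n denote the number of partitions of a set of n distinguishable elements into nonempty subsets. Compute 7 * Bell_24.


Bell_24 can be computed from the Bell triangle or from Dobinski's identity Bell_n = (1/e) * sum_{k>=0} k^n / k!.
Computing Bell_24 = 445958869294805289.
Then 7 * 445958869294805289 = 3121712085063637023.

3121712085063637023


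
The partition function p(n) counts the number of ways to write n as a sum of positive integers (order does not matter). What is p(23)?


Using the generating function prod_{k>=1} 1/(1-x^k), we compute p(23).
By dynamic programming over parts 1 through 23:
p(23) = 1255

1255


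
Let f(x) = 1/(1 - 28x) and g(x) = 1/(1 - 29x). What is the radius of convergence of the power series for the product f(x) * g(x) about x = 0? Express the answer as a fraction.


The radius of 1/(1 - 28x) is 1/28 (nearest singularity at x = 1/28), and the radius of 1/(1 - 29x) is 1/29.
The product f(x)*g(x) = 1/((1 - 28x)(1 - 29x)) has singularities at both 1/28 and 1/29, so its radius of convergence is the distance to the nearest one:
min(1/28, 1/29) = 1/29.

1/29


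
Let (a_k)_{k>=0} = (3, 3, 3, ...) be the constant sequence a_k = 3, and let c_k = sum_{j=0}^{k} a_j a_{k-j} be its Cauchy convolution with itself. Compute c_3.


Since a_j = 3 for all j >= 0, the convolution sum becomes
c_k = sum_{j=0}^{k} 3 * 3 = 9 * (k + 1).
Equivalently, the generating function of (a_k) is 3/(1 - x) and its square is 9/(1 - x)^2 = sum_{k>=0} 9(k + 1) x^k.
For k = 3: 9 * 4 = 36.

36


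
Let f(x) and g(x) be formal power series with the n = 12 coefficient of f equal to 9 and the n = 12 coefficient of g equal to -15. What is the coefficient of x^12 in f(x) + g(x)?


Addition of formal power series is termwise.
The coefficient of x^12 in f + g = 9 + -15
= -6

-6


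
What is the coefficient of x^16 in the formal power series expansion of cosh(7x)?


The Maclaurin series is cosh(t) = sum_{m>=0} t^(2m) / (2m)!, so substituting t = 7x, only even powers of x are nonzero, with coefficient of x^(2m) equal to 7^(2m) / (2m)!.
For x^16 the coefficient is 7^16/16! = 33232930569601/20922789888000 = 678223072849/426995712000.

678223072849/426995712000


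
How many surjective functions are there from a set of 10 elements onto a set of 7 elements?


By inclusion-exclusion on which target elements are missed, the number of surjections from an n-set onto a k-set is
surj(n, k) = sum_{j=0}^{k} (-1)^j C(k, j) (k - j)^n.
Equivalently surj(n, k) = k! * S(n, k), where S(n, k) is the Stirling number of the second kind.
For n = 10, k = 7:
S(10, 7) = 5880, so
surj = 7! * 5880 = 5040 * 5880 = 29635200.

29635200


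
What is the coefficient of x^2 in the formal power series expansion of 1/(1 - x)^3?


The expansion 1/(1 - x)^r = sum_{k>=0} C(k + r - 1, r - 1) x^k follows from the multiset / negative-binomial theorem (or from repeated differentiation of the geometric series).
For r = 3 and k = 2:
C(4, 2) = 24 / (2 * 2) = 6.

6


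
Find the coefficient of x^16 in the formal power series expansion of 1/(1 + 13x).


Write 1/(1 + c x) = 1/(1 - (-c) x) and apply the geometric-series identity
1/(1 - y) = sum_{k>=0} y^k to get 1/(1 + c x) = sum_{k>=0} (-c)^k x^k.
So the coefficient of x^k is (-c)^k = (-1)^k * c^k.
Here c = 13 and k = 16:
(-13)^16 = 1 * 665416609183179841 = 665416609183179841

665416609183179841


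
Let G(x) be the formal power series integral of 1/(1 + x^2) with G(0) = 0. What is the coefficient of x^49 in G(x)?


1/(1 + x^2) = sum_{j>=0} (-1)^j x^(2j). Integrating termwise with G(0) = 0:
G(x) = sum_{j>=0} (-1)^j x^(2j+1) / (2j+1) = arctan(x).
Only odd powers are nonzero. For x^49 write 49 = 2*24 + 1, giving
(-1)^24 / 49 = 1/49 = 1/49.

1/49


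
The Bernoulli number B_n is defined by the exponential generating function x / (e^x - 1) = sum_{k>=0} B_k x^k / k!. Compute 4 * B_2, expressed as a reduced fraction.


Bernoulli numbers can also be computed recursively via B_0 = 1 and sum_{j=0}^{m} C(m+1, j) B_j = 0 for m >= 1. Odd-index Bernoulli numbers vanish for k >= 3.
Computing B_2 = 1/6, so 4 * B_2 = 4 * 1/6 = 2/3.

2/3


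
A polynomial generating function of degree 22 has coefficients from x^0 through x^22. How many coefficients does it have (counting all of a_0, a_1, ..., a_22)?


A polynomial of degree 22 takes the form a_0 + a_1 x + ... + a_22 x^22.
The number of coefficients is 22 + 1 = 23.

23


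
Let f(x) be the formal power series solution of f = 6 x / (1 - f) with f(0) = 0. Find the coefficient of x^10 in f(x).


Apply Lagrange inversion: f = 6 x * phi(f) with phi(t) = 1/(1 - t), so
[x^n] f = 6^n * (1/n) [t^(n-1)] phi(t)^n = 6^n * (1/n) [t^(n-1)] (1 - t)^(-n) = 6^n * (1/n) C(2n - 2, n - 1) = 6^n * C_{n-1}.
For n = 10: C_9 = C(18, 9) / 10 = 48620/10 = 4862.
With the 6^10 = 60466176 factor, the coefficient is 60466176 * 4862 = 293986547712.

293986547712


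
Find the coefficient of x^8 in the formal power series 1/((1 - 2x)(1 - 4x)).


By partial fractions or Cauchy convolution:
The coefficient equals sum_{k=0}^{8} 2^k * 4^(8-k).
= 130816

130816


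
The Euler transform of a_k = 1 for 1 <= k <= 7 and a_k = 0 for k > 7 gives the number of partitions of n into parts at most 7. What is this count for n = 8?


Partitions of 8 into parts at most 7:
Using generating function (1-x)^(-1)(1-x^2)^(-1)...(1-x^7)^(-1),
the coefficient of x^8 = 21

21


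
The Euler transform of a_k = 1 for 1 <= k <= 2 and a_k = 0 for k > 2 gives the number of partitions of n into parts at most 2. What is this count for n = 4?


Partitions of 4 into parts at most 2:
Using generating function (1-x)^(-1)(1-x^2)^(-1),
the coefficient of x^4 = 3

3


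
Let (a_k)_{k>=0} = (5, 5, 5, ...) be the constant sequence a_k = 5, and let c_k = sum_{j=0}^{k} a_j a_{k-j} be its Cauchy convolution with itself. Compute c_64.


Since a_j = 5 for all j >= 0, the convolution sum becomes
c_k = sum_{j=0}^{k} 5 * 5 = 25 * (k + 1).
Equivalently, the generating function of (a_k) is 5/(1 - x) and its square is 25/(1 - x)^2 = sum_{k>=0} 25(k + 1) x^k.
For k = 64: 25 * 65 = 1625.

1625


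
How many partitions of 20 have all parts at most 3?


Using the generating function (1-x)^(-1)(1-x^2)^(-1)(1-x^3)^(-1),
the coefficient of x^20 counts these restricted partitions.
Result = 44

44


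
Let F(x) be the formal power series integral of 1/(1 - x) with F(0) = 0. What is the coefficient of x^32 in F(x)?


1/(1 - x) = sum_{k>=0} x^k. Integrating termwise and using F(0) = 0 gives
F(x) = sum_{k>=0} x^(k+1) / (k+1) = sum_{m>=1} x^m / m = -ln(1 - x).
So the coefficient of x^32 is 1/32 = 1/32.

1/32


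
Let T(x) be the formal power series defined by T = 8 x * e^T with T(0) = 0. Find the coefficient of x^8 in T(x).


Apply the Lagrange inversion formula: if T = 8 x * phi(T) with phi(t) = e^t, then
[x^n] T = 8^n * (1/n) [t^(n-1)] phi(t)^n = 8^n * (1/n) [t^(n-1)] e^(n t) = 8^n * (1/n) * n^(n-1) / (n-1)! = 8^n * n^(n-1) / n!.
When c = 1 this is the Cayley count of rooted labeled trees on n vertices, divided by n!.
For n = 8: 8^8 * 8^7 / 8! = 16777216 * 2097152/40320 = 274877906944/315.

274877906944/315


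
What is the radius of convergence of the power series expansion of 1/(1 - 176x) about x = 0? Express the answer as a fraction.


Expanding 1/(1 - 176x) = sum_{k>=0} 176^k x^k, the series converges when |176x| < 1, i.e., |x| < 1/176.
So the radius of convergence is 1/176 = 1/176.

1/176


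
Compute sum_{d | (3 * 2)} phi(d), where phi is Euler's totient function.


First, 3 * 2 = 6. One classical identity is sum_{d | n} phi(d) = n (each k in [1, n] has a unique gcd with n, and among the k's with gcd(k, n) = n/d there are phi(d) of them). So the sum equals 6. We also verify directly:
Divisors of 6: 1, 2, 3, 6.
phi values: 1, 1, 2, 2.
Sum = 6.

6


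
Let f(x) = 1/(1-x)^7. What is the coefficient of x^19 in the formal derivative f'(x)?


Differentiate: d/dx [ 1/(1-x)^r ] = r / (1-x)^(r+1).
Here r = 7, so f'(x) = 7 / (1-x)^8.
The expansion of 1/(1-x)^(r+1) has coefficient of x^n equal to C(n+r, r).
So the coefficient of x^19 in f'(x) is
7 * C(26, 7) = 7 * 657800 = 4604600

4604600


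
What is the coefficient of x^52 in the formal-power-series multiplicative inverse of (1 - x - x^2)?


Let the inverse be f(x) = sum_{k>=0} a_k x^k. From f(x) * (1 - x - x^2) = 1 and matching coefficients:
 x^0: a_0 = 1.
 x^1: a_1 - a_0 = 0, so a_1 = 1.
 x^k (k >= 2): a_k - a_{k-1} - a_{k-2} = 0, i.e. a_k = a_{k-1} + a_{k-2}.
This is the Fibonacci-type recurrence shifted so that a_0 = a_1 = 1.
Iterating: a_0=1, a_1=1, a_2=2, a_3=3, a_4=5, a_5=8, a_6=13, a_7=21, a_8=34, a_9=55, ...
a_52 = 53316291173.

53316291173


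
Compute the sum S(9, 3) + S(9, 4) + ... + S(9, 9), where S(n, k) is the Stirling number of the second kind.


By definition, S(n, k) counts partitions of an n-set into exactly k nonempty blocks.
Computing row n = 9 for k = 3..9:
S(9, k): 3025, 7770, 6951, 2646, 462, 36, 1
Sum = 20891.

20891


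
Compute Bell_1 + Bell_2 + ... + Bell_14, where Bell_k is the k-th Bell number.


Recall Bell_k counts set partitions of a k-set (with Bell_0 = 1 by convention).
Bell_1 through Bell_14: 1, 2, 5, 15, 52, 203, 877, 4140, 21147, 115975, 678570, 4213597, 27644437, 190899322
Sum = 1 + 2 + 5 + 15 + 52 + 203 + 877 + 4140 + 21147 + 115975 + 678570 + 4213597 + 27644437 + 190899322 = 223578343.

223578343


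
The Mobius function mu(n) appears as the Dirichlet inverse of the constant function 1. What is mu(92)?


92 has a squared prime factor, so mu(92) = 0.
Factorization reveals a repeated prime.

0


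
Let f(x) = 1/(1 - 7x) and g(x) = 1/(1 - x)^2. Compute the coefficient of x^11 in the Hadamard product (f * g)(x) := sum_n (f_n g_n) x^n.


f has coefficients f_k = 7^k. For g = 1/(1 - x)^2 the coefficient is g_k = C(k + 1, 1) = k + 1. The Hadamard coefficient is (f * g)_k = 7^k * (k + 1).
For k = 11: 7^11 * 12 = 1977326743 * 12 = 23727920916.

23727920916


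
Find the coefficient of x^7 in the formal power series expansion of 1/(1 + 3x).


Write 1/(1 + c x) = 1/(1 - (-c) x) and apply the geometric-series identity
1/(1 - y) = sum_{k>=0} y^k to get 1/(1 + c x) = sum_{k>=0} (-c)^k x^k.
So the coefficient of x^k is (-c)^k = (-1)^k * c^k.
Here c = 3 and k = 7:
(-3)^7 = -1 * 2187 = -2187

-2187


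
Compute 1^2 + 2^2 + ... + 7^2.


This power sum has a closed form given by Faulhaber's formula
sum_{k=1}^{m} k^p = (1 / (p + 1)) * sum_{j=0}^{p} C(p + 1, j) B_j m^(p + 1 - j),
but for small m direct computation is fastest:
1 + 4 + 9 + 16 + 25 + 36 + 49 = 140.

140


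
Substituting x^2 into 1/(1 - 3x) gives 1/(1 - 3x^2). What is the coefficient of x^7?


Since 1/(1 - 3x^2) only has even powers of x,
the coefficient of x^7 (odd) is 0.

0


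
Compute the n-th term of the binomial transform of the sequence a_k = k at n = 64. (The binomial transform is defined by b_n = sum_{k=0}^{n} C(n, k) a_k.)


With a_k = k, b_n = sum_{k=0}^{n} C(n, k) k. Using k * C(n, k) = n * C(n-1, k-1) gives b_n = n * sum_{k>=1} C(n-1, k-1) = n * 2^(n-1).
For n = 64: 64 * 2^63 = 64 * 9223372036854775808 = 590295810358705651712.

590295810358705651712


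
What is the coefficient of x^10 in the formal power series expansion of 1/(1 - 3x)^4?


The general identity 1/(1 - c x)^r = sum_{k>=0} c^k C(k + r - 1, r - 1) x^k follows by substituting y = c x into 1/(1 - y)^r = sum_{k>=0} C(k + r - 1, r - 1) y^k.
For c = 3, r = 4, k = 10:
3^10 * C(13, 3) = 59049 * 286 = 16888014.

16888014


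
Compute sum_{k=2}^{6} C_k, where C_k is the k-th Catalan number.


C_2 through C_6: 2, 5, 14, 42, 132
Sum = 2 + 5 + 14 + 42 + 132
= 195

195


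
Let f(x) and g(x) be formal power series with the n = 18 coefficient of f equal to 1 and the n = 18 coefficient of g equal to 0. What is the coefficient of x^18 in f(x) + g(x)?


Addition of formal power series is termwise.
The coefficient of x^18 in f + g = 1 + 0
= 1

1


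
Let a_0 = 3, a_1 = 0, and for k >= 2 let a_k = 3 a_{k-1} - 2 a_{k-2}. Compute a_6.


Iterating the recurrence forward:
a_0 = 3
a_1 = 0
a_2 = 3*0 - 2*3 = -6
a_3 = 3*-6 - 2*0 = -18
a_4 = 3*-18 - 2*-6 = -42
a_5 = 3*-42 - 2*-18 = -90
a_6 = 3*-90 - 2*-42 = -186
So a_6 = -186.

-186


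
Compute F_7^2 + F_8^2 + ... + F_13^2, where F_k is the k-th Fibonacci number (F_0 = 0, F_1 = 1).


There is a standard identity sum_{k=0}^{N} F_k^2 = F_N * F_{N+1} (proved inductively from the telescoping relation F_k^2 = F_k F_{k+1} - F_{k-1} F_k). Then
sum_{k=7}^{13} F_k^2 = F_13 F_14 - F_6 F_7.
Computing: F_13 = 233, F_14 = 377, F_6 = 8, F_7 = 13.
Sum = 233 * 377 - 8 * 13 = 87737.

87737


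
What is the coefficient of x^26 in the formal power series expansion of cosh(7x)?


The Maclaurin series is cosh(t) = sum_{m>=0} t^(2m) / (2m)!, so substituting t = 7x, only even powers of x are nonzero, with coefficient of x^(2m) equal to 7^(2m) / (2m)!.
For x^26 the coefficient is 7^26/26! = 9387480337647754305649/403291461126605635584000000 = 27368747340080916343/1175776854596517888000000.

27368747340080916343/1175776854596517888000000


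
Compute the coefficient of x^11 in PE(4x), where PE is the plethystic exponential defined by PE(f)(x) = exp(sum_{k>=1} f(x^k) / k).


With f(x) = 4x, the exponent is sum_{k>=1} 4 x^k / k = 4 * (-ln(1 - x)). Exponentiating:
PE(4x) = exp(-4 ln(1 - x)) = 1/(1 - x)^4.
By the negative binomial expansion, [x^n] 1/(1 - x)^4 = C(n + 3, 3).
For n = 11: C(14, 3) = 364.

364


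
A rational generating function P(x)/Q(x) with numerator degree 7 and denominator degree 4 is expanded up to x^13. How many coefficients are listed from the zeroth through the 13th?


Expanding up to x^13 gives the coefficients for x^0, x^1, ..., x^13.
That is 13 + 1 = 14 coefficients in total.

14


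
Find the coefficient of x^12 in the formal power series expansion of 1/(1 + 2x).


Write 1/(1 + c x) = 1/(1 - (-c) x) and apply the geometric-series identity
1/(1 - y) = sum_{k>=0} y^k to get 1/(1 + c x) = sum_{k>=0} (-c)^k x^k.
So the coefficient of x^k is (-c)^k = (-1)^k * c^k.
Here c = 2 and k = 12:
(-2)^12 = 1 * 4096 = 4096

4096


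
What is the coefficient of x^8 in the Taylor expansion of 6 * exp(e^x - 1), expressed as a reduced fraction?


exp(e^x - 1) = sum_{k>=0} Bell_k x^k / k!, where Bell_k is the k-th Bell number.
So the coefficient of x^8 is 6 * Bell_8 / 8!.
Computing: Bell_8 = 4140 and 8! = 40320, giving
6 * 4140/40320 = 69/112.

69/112


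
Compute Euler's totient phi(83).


phi(n) counts integers in [1, n] coprime to n. Using the multiplicative formula phi(n) = n * prod_{p | n} (1 - 1/p):
83 = 83, so
phi(83) = 83 * (1 - 1/83) = 82.

82


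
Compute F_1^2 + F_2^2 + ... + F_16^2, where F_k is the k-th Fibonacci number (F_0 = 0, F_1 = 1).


There is a standard identity sum_{k=0}^{N} F_k^2 = F_N * F_{N+1} (proved inductively from the telescoping relation F_k^2 = F_k F_{k+1} - F_{k-1} F_k). Then
sum_{k=1}^{16} F_k^2 = F_16 F_17 - F_0 F_1.
Computing: F_16 = 987, F_17 = 1597, F_0 = 0, F_1 = 1.
Sum = 987 * 1597 - 0 * 1 = 1576239.

1576239


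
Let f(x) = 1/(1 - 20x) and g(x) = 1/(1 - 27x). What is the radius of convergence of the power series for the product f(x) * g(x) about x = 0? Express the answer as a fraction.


The radius of 1/(1 - 20x) is 1/20 (nearest singularity at x = 1/20), and the radius of 1/(1 - 27x) is 1/27.
The product f(x)*g(x) = 1/((1 - 20x)(1 - 27x)) has singularities at both 1/20 and 1/27, so its radius of convergence is the distance to the nearest one:
min(1/20, 1/27) = 1/27.

1/27


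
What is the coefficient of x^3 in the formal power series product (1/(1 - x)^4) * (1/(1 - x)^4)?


Combine the factors: (1/(1 - x)^4) * (1/(1 - x)^4) = 1/(1 - x)^8.
Then use 1/(1 - x)^r = sum_{k>=0} C(k + r - 1, r - 1) x^k with r = 8 and k = 3:
C(10, 7) = 120.

120


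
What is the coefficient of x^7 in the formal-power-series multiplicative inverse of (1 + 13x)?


The inverse is 1/(1 + 13x). Apply the geometric identity 1/(1 - y) = sum_{k>=0} y^k with y = -13x:
1/(1 + 13x) = sum_{k>=0} (-13)^k x^k.
So the coefficient of x^7 is (-13)^7 = -62748517.

-62748517


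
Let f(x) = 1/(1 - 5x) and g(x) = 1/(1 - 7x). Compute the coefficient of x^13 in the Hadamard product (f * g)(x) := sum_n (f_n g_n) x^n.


f has coefficients f_k = 5^k and g has coefficients g_k = 7^k, so the Hadamard product has coefficient (f*g)_k = 5^k * 7^k = 35^k.
For k = 13: 35^13 = 118272717781982421875.

118272717781982421875


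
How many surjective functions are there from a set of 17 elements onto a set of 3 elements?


By inclusion-exclusion on which target elements are missed, the number of surjections from an n-set onto a k-set is
surj(n, k) = sum_{j=0}^{k} (-1)^j C(k, j) (k - j)^n.
Equivalently surj(n, k) = k! * S(n, k), where S(n, k) is the Stirling number of the second kind.
For n = 17, k = 3:
S(17, 3) = 21457825, so
surj = 3! * 21457825 = 6 * 21457825 = 128746950.

128746950


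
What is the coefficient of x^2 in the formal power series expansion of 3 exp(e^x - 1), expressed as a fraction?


exp(e^x - 1) is the exponential generating function for the Bell numbers Bell_k: exp(e^x - 1) = sum_{k>=0} Bell_k x^k / k!.
So the coefficient of x^2 in 3 exp(e^x - 1) is 3 Bell_2 / 2!.
Computing: Bell_2 = 2 and 2! = 2, giving
3 * 2/2 = 3.

3


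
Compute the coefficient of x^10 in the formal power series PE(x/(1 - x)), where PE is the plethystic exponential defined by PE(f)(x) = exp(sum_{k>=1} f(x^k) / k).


For f(x) = x/(1 - x) we have
sum_{k>=1} f(x^k) / k = sum_{k>=1} (1/k) * x^k / (1 - x^k) = sum_{k, m >= 1} x^(k m) / k,
which after exponentiating simplifies to
PE(x/(1 - x)) = prod_{k>=1} 1 / (1 - x^k).
This is the generating function for the partition function p(n), so the coefficient of x^10 is p(10).
Computing p(10) by dynamic programming over parts 1, 2, ..., 10: p(10) = 42.

42
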